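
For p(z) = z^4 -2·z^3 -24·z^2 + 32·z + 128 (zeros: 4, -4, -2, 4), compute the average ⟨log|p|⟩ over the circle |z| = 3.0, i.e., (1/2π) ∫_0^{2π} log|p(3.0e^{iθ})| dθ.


Zeros: -4, -2, 4, 4; r = 3.0.
Inside |z| < r: -2. Outside (|z| ≥ r): -4, 4, 4.
p(0) = 128, so log|p(0)| = log(128) = 4.8520.
Apply Jensen: I(r) = log|p(0)| + Σ_k log(r/|z_k|), summed over zeros inside |z| < r.
  log(r/|z_k|) for z_k = -2: log(3.0/2) = 0.4055
  Outside zeros (-4, 4, 4) contribute nothing to the Jensen sum.
Sum over inside zeros: 0.4055.
I(r) = log|p(0)| + (inside sum) = 4.8520 + 0.4055 = 5.2575.
Note: since some zeros are outside |z| ≤ r, the simplified n·log(r) form does NOT apply — only the inside zeros contribute.

I(r) ≈ 5.2575.


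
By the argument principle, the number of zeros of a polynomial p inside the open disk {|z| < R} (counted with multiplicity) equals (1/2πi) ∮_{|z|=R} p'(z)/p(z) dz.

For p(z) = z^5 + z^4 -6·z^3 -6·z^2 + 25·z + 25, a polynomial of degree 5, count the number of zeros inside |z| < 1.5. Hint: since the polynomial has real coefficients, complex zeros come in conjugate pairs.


The zeros of p are: (2 + 1i), (2 - 1i), -1, (-2 + 1i), (-2 - 1i).
Their magnitudes are: 2.236, 2.236, 1, 2.236, 2.236.
Zeros with |z| < R = 1.5: -1.
Count = 1.
By the argument principle, (1/2πi) ∮_{|z|=R} p'(z)/p(z) dz equals exactly this count.

Number of zeros inside |z| < 1.5: 1.


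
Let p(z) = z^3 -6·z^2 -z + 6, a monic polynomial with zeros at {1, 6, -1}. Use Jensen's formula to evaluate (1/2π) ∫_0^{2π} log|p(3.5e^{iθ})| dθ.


Zeros: -1, 1, 6; r = 3.5.
Inside |z| < r: -1, 1. Outside (|z| ≥ r): 6.
p(0) = 6, so log|p(0)| = log(6) = 1.7918.
Apply Jensen: I(r) = log|p(0)| + Σ_k log(r/|z_k|), summed over zeros inside |z| < r.
  log(r/|z_k|) for z_k = 1: log(3.5/1) = 1.2528
  log(r/|z_k|) for z_k = -1: log(3.5/1) = 1.2528
  Outside zeros (6) contribute nothing to the Jensen sum.
Sum over inside zeros: 2.5055.
I(r) = log|p(0)| + (inside sum) = 1.7918 + 2.5055 = 4.2973.
Note: since some zeros are outside |z| ≤ r, the simplified n·log(r) form does NOT apply — only the inside zeros contribute.

I(r) ≈ 4.2973.


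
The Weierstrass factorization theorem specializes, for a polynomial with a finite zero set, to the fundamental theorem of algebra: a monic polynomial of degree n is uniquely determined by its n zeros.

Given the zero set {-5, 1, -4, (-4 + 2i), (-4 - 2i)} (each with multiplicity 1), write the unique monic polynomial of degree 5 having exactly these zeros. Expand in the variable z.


The polynomial is p(z) = ∏_{α ∈ S} (z − α), where S = {-5, 1, -4, (-4 + 2i), (-4 - 2i)}.
Expanding the product yields: p(z) = z^5 + 16·z^4 + 95·z^3 + 228·z^2 + 60·z -400.
Note conjugate pairs combine to real quadratics: (z − (-4+2i))(z − (-4−2i)) = z² + 8z + 20.
The resulting polynomial has degree 5 and real coefficients as required.

p(z) = z^5 + 16·z^4 + 95·z^3 + 228·z^2 + 60·z -400.


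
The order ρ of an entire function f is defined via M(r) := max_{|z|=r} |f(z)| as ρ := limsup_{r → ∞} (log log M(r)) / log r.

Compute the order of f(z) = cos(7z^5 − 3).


Write cos(w) = (e^{iw} ± e^{−iw})/(2 or 2i), so |cos(w)| ≤ e^{|w|}. With w = 7z^5 − 3, |w| ≤ 7r^5 + 3 on |z|=r, giving M(r) ≤ e^{7r^5 + 3} and ρ ≤ 5. For the lower bound, choose z on |z|=r with 7z^5 purely imaginary of modulus 7r^5; then |cos(7z^5 − 3)| grows like e^{7r^5}/2, so ρ ≥ 5. Hence ρ = 5.
Therefore ρ = 5.

Order ρ = 5.


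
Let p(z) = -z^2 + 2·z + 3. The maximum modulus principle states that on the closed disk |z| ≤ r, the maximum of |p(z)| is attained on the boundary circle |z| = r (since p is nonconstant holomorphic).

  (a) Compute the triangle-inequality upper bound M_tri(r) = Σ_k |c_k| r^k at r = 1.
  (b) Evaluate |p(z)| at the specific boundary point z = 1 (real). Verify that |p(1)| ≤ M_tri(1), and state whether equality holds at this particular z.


Coefficients: c_0 = 3, c_1 = 2, c_2 = -1. Radius r = 1.
Part (a). Triangle bound: M_tri(r) = Σ_k |c_k| r^k
  = |3|·1^0 + |2|·1^1 + |-1|·1^2
  = 3 + 2 + 1 = 6.
This bounds M(r) := max_{|z|=r} |p(z)| from above; equality holds iff all terms c_k z^k can be made to align in phase at a single z on |z|=r.
Part (b). At z = 1 (real, on the circle |z| = r):
  p(1) = (3)·1^0 + (2)·1^1 + (-1)·1^2 = 4.
  |p(1)| = 4.
Check: |p(1)| = 4 ≤ 6 = M_tri(1). ✓ Equality does not hold at z = 1 (the coefficients have mixed signs, so the terms do not all align in phase there).

M_tri(1) = 6; |p(1)| = 4; equality at z=1: no.


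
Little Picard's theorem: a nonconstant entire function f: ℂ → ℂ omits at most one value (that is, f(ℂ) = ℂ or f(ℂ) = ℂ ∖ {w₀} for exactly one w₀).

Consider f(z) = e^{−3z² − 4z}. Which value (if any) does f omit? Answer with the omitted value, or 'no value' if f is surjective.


Little Picard bounds the complement of f(ℂ) to at most one point.
The exponent g(z) = −3z² − 4z is a nonconstant polynomial, hence surjective onto ℂ. So e^{g(z)} takes every value in {e^w : w ∈ ℂ} = ℂ ∖ {0}. Adding 0 shifts the range to ℂ ∖ {0}. f omits exactly 0.

Omitted value: 0.


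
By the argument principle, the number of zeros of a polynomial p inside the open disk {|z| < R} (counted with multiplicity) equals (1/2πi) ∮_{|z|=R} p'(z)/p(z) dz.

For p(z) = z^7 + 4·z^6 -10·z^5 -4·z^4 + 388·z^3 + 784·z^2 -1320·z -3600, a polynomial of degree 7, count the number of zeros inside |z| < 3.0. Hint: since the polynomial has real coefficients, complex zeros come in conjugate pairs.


The zeros of p are: 2, (3 + 3i), (3 - 3i), (-3 + 1i), (-3 - 1i), (-3 + 1i), (-3 - 1i).
Their magnitudes are: 2, 4.243, 4.243, 3.162, 3.162, 3.162, 3.162.
Zeros with |z| < R = 3.0: 2.
Count = 1.
By the argument principle, (1/2πi) ∮_{|z|=R} p'(z)/p(z) dz equals exactly this count.

Number of zeros inside |z| < 3.0: 1.


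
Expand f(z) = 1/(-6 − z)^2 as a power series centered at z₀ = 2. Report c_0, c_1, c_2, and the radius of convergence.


Let w = z − z₀, so z = z₀ + w.
Then -6 − z = -6 − (z₀ + w) = (-6 − z₀) − w = -8 − w.
f(z) = 1/(-8 − w)^2 = (1/(-8)^2) · (1 − w/(-8))^{−2}.
By the binomial series (1−u)^{−2} = Σ_{n≥0} C(n+1, 1) u^n for |u|<1, with u = w/(-8):
  c_n = C(n+1, 1) / (-8)^(n+2).
  c_0 = 1/(-8)^2 = 1/64.
  c_1 = 2/(-8)^3 = -1/256.
  c_2 = 3/(-8)^4 = 3/4096.
The series is valid for |w/d| < 1, i.e. |z − z₀| < |d|.
Radius of convergence: R = |-6 − z₀| = |-8| = 8 (distance from z₀ to the singularity z = -6).

c_0 = 1/64, c_1 = -1/256, c_2 = 3/4096; R = 8.


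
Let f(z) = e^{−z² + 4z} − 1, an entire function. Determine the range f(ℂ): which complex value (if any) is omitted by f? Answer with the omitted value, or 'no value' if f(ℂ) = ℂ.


Little Picard bounds the complement of f(ℂ) to at most one point.
The exponent g(z) = −z² + 4z is a nonconstant polynomial, hence surjective onto ℂ. So e^{g(z)} takes every value in {e^w : w ∈ ℂ} = ℂ ∖ {0}. Adding -1 shifts the range to ℂ ∖ {-1}. f omits exactly -1.

Omitted value: -1.


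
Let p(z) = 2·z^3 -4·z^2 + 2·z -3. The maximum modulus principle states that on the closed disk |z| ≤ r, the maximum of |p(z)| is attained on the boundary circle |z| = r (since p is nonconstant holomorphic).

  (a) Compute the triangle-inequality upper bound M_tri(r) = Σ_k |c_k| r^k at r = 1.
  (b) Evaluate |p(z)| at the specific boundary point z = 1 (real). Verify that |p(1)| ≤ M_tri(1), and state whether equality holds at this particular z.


Coefficients: c_0 = -3, c_1 = 2, c_2 = -4, c_3 = 2. Radius r = 1.
Part (a). Triangle bound: M_tri(r) = Σ_k |c_k| r^k
  = |-3|·1^0 + |2|·1^1 + |-4|·1^2 + |2|·1^3
  = 3 + 2 + 4 + 2 = 11.
This bounds M(r) := max_{|z|=r} |p(z)| from above; equality holds iff all terms c_k z^k can be made to align in phase at a single z on |z|=r.
Part (b). At z = 1 (real, on the circle |z| = r):
  p(1) = (-3)·1^0 + (2)·1^1 + (-4)·1^2 + (2)·1^3 = -3.
  |p(1)| = 3.
Check: |p(1)| = 3 ≤ 11 = M_tri(1). ✓ Equality does not hold at z = 1 (the coefficients have mixed signs, so the terms do not all align in phase there).

M_tri(1) = 11; |p(1)| = 3; equality at z=1: no.


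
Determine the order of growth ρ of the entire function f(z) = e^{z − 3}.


|e^{z − 3}| = e^{Re(1·z) + -3} ≤ e^{1|z|^1 + -3} = e^{1r^1 + -3} on |z| = r, so ρ ≤ 1. Choosing z on |z|=r so that 1·z is real positive (always possible by picking arg z appropriately) gives |f(z)| = e^{1r^1 + -3}, matching the bound. The additive constant -3 does not affect log log M(r) ~ 1·log r. Hence ρ = 1.
Therefore ρ = 1.

Order ρ = 1.


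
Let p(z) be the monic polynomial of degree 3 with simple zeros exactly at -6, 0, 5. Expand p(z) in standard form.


The polynomial is p(z) = ∏_{α ∈ S} (z − α), where S = {-6, 0, 5}.
Expanding the product yields: p(z) = z^3 + z^2 -30·z.
The resulting polynomial has degree 3 and real coefficients as required.

p(z) = z^3 + z^2 -30·z.


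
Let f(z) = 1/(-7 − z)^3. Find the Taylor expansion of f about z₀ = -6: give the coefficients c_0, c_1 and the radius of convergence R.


Let w = z − z₀, so z = z₀ + w.
Then -7 − z = -7 − (z₀ + w) = (-7 − z₀) − w = -1 − w.
f(z) = 1/(-1 − w)^3 = (1/(-1)^3) · (1 − w/(-1))^{−3}.
By the binomial series (1−u)^{−3} = Σ_{n≥0} C(n+2, 2) u^n for |u|<1, with u = w/(-1):
  c_n = C(n+2, 2) / (-1)^(n+3).
  c_0 = 1/(-1)^3 = -1.
  c_1 = 3/(-1)^4 = 3.
The series is valid for |w/d| < 1, i.e. |z − z₀| < |d|.
Radius of convergence: R = |-7 − z₀| = |-1| = 1 (distance from z₀ to the singularity z = -7).

c_0 = -1, c_1 = 3; R = 1.


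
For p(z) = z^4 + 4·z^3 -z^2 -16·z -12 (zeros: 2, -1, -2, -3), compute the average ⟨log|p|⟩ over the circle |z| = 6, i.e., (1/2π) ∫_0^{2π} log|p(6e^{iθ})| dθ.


Zeros: -3, -2, -1, 2; r = 6.
Inside |z| < r: -3, -2, -1, 2. Outside (|z| ≥ r): ∅.
p(0) = -12, so log|p(0)| = log(12) = 2.4849.
Apply Jensen: I(r) = log|p(0)| + Σ_k log(r/|z_k|), summed over zeros inside |z| < r.
  log(r/|z_k|) for z_k = 2: log(6/2) = 1.0986
  log(r/|z_k|) for z_k = -1: log(6/1) = 1.7918
  log(r/|z_k|) for z_k = -2: log(6/2) = 1.0986
  log(r/|z_k|) for z_k = -3: log(6/3) = 0.6931
Sum over inside zeros: 4.6821.
I(r) = log|p(0)| + (inside sum) = 2.4849 + 4.6821 = 7.1670.
Closed form (all zeros inside, monic): I(r) = n·log(r) = 4·log(6) = 7.1670. ✓

I(r) ≈ 7.1670.


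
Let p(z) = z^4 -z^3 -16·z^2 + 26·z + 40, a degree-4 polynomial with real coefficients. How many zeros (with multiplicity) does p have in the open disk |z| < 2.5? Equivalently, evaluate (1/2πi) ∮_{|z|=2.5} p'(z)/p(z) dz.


The zeros of p are: -4, (3 + 1i), (3 - 1i), -1.
Their magnitudes are: 4, 3.162, 3.162, 1.
Zeros with |z| < R = 2.5: -1.
Count = 1.
By the argument principle, (1/2πi) ∮_{|z|=R} p'(z)/p(z) dz equals exactly this count.

Number of zeros inside |z| < 2.5: 1.


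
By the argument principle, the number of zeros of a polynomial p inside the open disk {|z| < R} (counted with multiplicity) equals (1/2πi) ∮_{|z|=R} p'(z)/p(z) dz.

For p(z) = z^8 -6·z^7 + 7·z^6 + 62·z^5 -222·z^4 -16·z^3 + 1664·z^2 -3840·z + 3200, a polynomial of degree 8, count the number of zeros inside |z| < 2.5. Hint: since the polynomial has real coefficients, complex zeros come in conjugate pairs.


The zeros of p are: (-3 + 1i), (-3 - 1i), (2 + 1i), (2 - 1i), (2 + 2i), (2 - 2i), (2 + 2i), (2 - 2i).
Their magnitudes are: 3.162, 3.162, 2.236, 2.236, 2.828, 2.828, 2.828, 2.828.
Zeros with |z| < R = 2.5: (2 + 1i), (2 - 1i).
Count = 2.
By the argument principle, (1/2πi) ∮_{|z|=R} p'(z)/p(z) dz equals exactly this count.

Number of zeros inside |z| < 2.5: 2.


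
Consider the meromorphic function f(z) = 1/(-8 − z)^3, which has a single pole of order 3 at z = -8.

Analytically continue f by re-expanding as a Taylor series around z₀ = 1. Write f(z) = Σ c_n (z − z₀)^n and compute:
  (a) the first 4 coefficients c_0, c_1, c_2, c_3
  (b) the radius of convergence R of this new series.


Let w = z − z₀, so z = z₀ + w.
Then -8 − z = -8 − (z₀ + w) = (-8 − z₀) − w = -9 − w.
f(z) = 1/(-9 − w)^3 = (1/(-9)^3) · (1 − w/(-9))^{−3}.
By the binomial series (1−u)^{−3} = Σ_{n≥0} C(n+2, 2) u^n for |u|<1, with u = w/(-9):
  c_n = C(n+2, 2) / (-9)^(n+3).
  c_0 = 1/(-9)^3 = -1/729.
  c_1 = 3/(-9)^4 = 1/2187.
  c_2 = 6/(-9)^5 = -2/19683.
  c_3 = 10/(-9)^6 = 10/531441.
The series is valid for |w/d| < 1, i.e. |z − z₀| < |d|.
Radius of convergence: R = |-8 − z₀| = |-9| = 9 (distance from z₀ to the singularity z = -8).

c_0 = -1/729, c_1 = 1/2187, c_2 = -2/19683, c_3 = 10/531441; R = 9.


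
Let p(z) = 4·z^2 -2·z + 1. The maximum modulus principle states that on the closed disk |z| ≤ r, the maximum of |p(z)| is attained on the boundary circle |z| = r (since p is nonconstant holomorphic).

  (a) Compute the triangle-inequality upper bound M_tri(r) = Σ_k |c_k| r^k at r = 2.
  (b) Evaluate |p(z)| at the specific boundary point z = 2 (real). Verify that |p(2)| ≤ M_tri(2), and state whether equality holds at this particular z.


Coefficients: c_0 = 1, c_1 = -2, c_2 = 4. Radius r = 2.
Part (a). Triangle bound: M_tri(r) = Σ_k |c_k| r^k
  = |1|·2^0 + |-2|·2^1 + |4|·2^2
  = 1 + 4 + 16 = 21.
This bounds M(r) := max_{|z|=r} |p(z)| from above; equality holds iff all terms c_k z^k can be made to align in phase at a single z on |z|=r.
Part (b). At z = 2 (real, on the circle |z| = r):
  p(2) = (1)·2^0 + (-2)·2^1 + (4)·2^2 = 13.
  |p(2)| = 13.
Check: |p(2)| = 13 ≤ 21 = M_tri(2). ✓ Equality does not hold at z = 2 (the coefficients have mixed signs, so the terms do not all align in phase there).

M_tri(2) = 21; |p(2)| = 13; equality at z=2: no.


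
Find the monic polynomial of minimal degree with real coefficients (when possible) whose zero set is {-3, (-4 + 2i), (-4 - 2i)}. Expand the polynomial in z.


The polynomial is p(z) = ∏_{α ∈ S} (z − α), where S = {-3, (-4 + 2i), (-4 - 2i)}.
Expanding the product yields: p(z) = z^3 + 11·z^2 + 44·z + 60.
Note conjugate pairs combine to real quadratics: (z − (-4+2i))(z − (-4−2i)) = z² + 8z + 20.
The resulting polynomial has degree 3 and real coefficients as required.

p(z) = z^3 + 11·z^2 + 44·z + 60.


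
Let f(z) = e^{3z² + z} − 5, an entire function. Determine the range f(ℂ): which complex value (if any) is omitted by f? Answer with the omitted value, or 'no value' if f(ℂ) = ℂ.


Little Picard bounds the complement of f(ℂ) to at most one point.
The exponent g(z) = 3z² + z is a nonconstant polynomial, hence surjective onto ℂ. So e^{g(z)} takes every value in {e^w : w ∈ ℂ} = ℂ ∖ {0}. Adding -5 shifts the range to ℂ ∖ {-5}. f omits exactly -5.

Omitted value: -5.


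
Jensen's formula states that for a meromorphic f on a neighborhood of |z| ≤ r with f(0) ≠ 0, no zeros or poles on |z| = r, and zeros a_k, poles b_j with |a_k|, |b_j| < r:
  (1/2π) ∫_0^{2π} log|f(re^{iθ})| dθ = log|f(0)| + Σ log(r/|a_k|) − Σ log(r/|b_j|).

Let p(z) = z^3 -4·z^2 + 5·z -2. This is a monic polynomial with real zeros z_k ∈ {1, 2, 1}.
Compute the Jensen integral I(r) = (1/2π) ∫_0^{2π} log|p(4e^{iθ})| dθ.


Zeros: 1, 1, 2; r = 4.
Inside |z| < r: 1, 1, 2. Outside (|z| ≥ r): ∅.
p(0) = -2, so log|p(0)| = log(2) = 0.6931.
Apply Jensen: I(r) = log|p(0)| + Σ_k log(r/|z_k|), summed over zeros inside |z| < r.
  log(r/|z_k|) for z_k = 1: log(4/1) = 1.3863
  log(r/|z_k|) for z_k = 2: log(4/2) = 0.6931
  log(r/|z_k|) for z_k = 1: log(4/1) = 1.3863
Sum over inside zeros: 3.4657.
I(r) = log|p(0)| + (inside sum) = 0.6931 + 3.4657 = 4.1589.
Closed form (all zeros inside, monic): I(r) = n·log(r) = 3·log(4) = 4.1589. ✓

I(r) ≈ 4.1589.


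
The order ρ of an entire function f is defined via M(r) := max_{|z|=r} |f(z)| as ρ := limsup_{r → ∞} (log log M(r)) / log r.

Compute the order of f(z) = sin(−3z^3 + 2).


Write sin(w) = (e^{iw} ± e^{−iw})/(2 or 2i), so |sin(w)| ≤ e^{|w|}. With w = −3z^3 + 2, |w| ≤ 3r^3 + 2 on |z|=r, giving M(r) ≤ e^{3r^3 + 2} and ρ ≤ 3. For the lower bound, choose z on |z|=r with -3z^3 purely imaginary of modulus 3r^3; then |sin(−3z^3 + 2)| grows like e^{3r^3}/2, so ρ ≥ 3. Hence ρ = 3.
Therefore ρ = 3.

Order ρ = 3.


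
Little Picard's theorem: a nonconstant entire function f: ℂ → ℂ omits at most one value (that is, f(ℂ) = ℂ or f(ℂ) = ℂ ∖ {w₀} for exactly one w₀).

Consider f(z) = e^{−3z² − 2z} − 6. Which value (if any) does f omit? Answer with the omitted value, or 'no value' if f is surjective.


Little Picard bounds the complement of f(ℂ) to at most one point.
The exponent g(z) = −3z² − 2z is a nonconstant polynomial, hence surjective onto ℂ. So e^{g(z)} takes every value in {e^w : w ∈ ℂ} = ℂ ∖ {0}. Adding -6 shifts the range to ℂ ∖ {-6}. f omits exactly -6.

Omitted value: -6.


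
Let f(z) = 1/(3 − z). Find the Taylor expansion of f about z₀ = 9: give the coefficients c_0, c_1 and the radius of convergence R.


Let w = z − z₀, so z = z₀ + w.
Then 3 − z = 3 − (z₀ + w) = (3 − z₀) − w = -6 − w.
f(z) = 1/(-6 − w) = (1/(-6)) · 1/(1 − w/(-6)) = Σ_{n≥0} w^n / (-6)^(n+1).
So c_n = 1/(-6)^(n+1):
  c_0 = 1/(-6)^1 = -1/6.
  c_1 = 1/(-6)^2 = 1/36.
The series is valid for |w/d| < 1, i.e. |z − z₀| < |d|.
Radius of convergence: R = |3 − z₀| = |-6| = 6 (distance from z₀ to the singularity z = 3).

c_0 = -1/6, c_1 = 1/36; R = 6.


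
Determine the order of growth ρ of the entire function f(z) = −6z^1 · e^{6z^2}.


M(r) = max_{|z|=r} |-6|·|z|^1·|e^{6z^2}| = 6·r^1 · e^{6r^2} (the factors attain their maxima compatibly on |z|=r). Then log M(r) = log 6 + 1·log r + 6r^2, dominated by the last term, so log log M(r) ~ 2·log r. The polynomial factor -6z^1 contributes only a log r term and does not affect the order. ρ = 2.
Therefore ρ = 2.

Order ρ = 2.


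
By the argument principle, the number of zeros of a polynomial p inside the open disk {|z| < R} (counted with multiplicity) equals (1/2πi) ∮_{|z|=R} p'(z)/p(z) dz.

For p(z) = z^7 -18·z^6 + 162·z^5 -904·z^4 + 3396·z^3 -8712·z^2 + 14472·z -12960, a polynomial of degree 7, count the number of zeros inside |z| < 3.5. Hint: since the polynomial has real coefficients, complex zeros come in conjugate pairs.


The zeros of p are: (3 + 3i), (3 - 3i), (1 + 3i), (1 - 3i), 4, (3 + 3i), (3 - 3i).
Their magnitudes are: 4.243, 4.243, 3.162, 3.162, 4, 4.243, 4.243.
Zeros with |z| < R = 3.5: (1 + 3i), (1 - 3i).
Count = 2.
By the argument principle, (1/2πi) ∮_{|z|=R} p'(z)/p(z) dz equals exactly this count.

Number of zeros inside |z| < 3.5: 2.


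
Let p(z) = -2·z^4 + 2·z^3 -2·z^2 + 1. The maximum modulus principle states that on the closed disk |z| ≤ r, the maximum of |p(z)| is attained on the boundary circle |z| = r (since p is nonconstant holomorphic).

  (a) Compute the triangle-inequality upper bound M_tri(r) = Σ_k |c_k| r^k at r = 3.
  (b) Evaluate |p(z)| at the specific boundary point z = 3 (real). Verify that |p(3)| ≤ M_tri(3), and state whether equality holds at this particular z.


Coefficients: c_0 = 1, c_1 = 0, c_2 = -2, c_3 = 2, c_4 = -2. Radius r = 3.
Part (a). Triangle bound: M_tri(r) = Σ_k |c_k| r^k
  = |1|·3^0 + |0|·3^1 + |-2|·3^2 + |2|·3^3 + |-2|·3^4
  = 1 + 0 + 18 + 54 + 162 = 235.
This bounds M(r) := max_{|z|=r} |p(z)| from above; equality holds iff all terms c_k z^k can be made to align in phase at a single z on |z|=r.
Part (b). At z = 3 (real, on the circle |z| = r):
  p(3) = (1)·3^0 + (0)·3^1 + (-2)·3^2 + (2)·3^3 + (-2)·3^4 = -125.
  |p(3)| = 125.
Check: |p(3)| = 125 ≤ 235 = M_tri(3). ✓ Equality does not hold at z = 3 (the coefficients have mixed signs, so the terms do not all align in phase there).

M_tri(3) = 235; |p(3)| = 125; equality at z=3: no.


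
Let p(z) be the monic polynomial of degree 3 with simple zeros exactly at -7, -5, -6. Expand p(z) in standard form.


The polynomial is p(z) = ∏_{α ∈ S} (z − α), where S = {-7, -5, -6}.
Expanding the product yields: p(z) = z^3 + 18·z^2 + 107·z + 210.
The resulting polynomial has degree 3 and real coefficients as required.

p(z) = z^3 + 18·z^2 + 107·z + 210.


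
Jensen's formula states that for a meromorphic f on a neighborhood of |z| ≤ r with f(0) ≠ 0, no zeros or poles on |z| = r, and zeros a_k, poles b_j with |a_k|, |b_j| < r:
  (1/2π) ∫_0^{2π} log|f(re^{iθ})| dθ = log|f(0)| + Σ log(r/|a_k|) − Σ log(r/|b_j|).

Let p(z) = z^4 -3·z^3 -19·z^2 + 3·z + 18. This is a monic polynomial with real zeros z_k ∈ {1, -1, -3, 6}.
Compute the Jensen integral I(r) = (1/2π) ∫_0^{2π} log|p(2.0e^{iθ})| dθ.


Zeros: -3, -1, 1, 6; r = 2.0.
Inside |z| < r: -1, 1. Outside (|z| ≥ r): -3, 6.
p(0) = 18, so log|p(0)| = log(18) = 2.8904.
Apply Jensen: I(r) = log|p(0)| + Σ_k log(r/|z_k|), summed over zeros inside |z| < r.
  log(r/|z_k|) for z_k = 1: log(2.0/1) = 0.6931
  log(r/|z_k|) for z_k = -1: log(2.0/1) = 0.6931
  Outside zeros (-3, 6) contribute nothing to the Jensen sum.
Sum over inside zeros: 1.3863.
I(r) = log|p(0)| + (inside sum) = 2.8904 + 1.3863 = 4.2767.
Note: since some zeros are outside |z| ≤ r, the simplified n·log(r) form does NOT apply — only the inside zeros contribute.

I(r) ≈ 4.2767.


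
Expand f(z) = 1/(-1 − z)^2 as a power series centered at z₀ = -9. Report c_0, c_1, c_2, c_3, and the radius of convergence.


Let w = z − z₀, so z = z₀ + w.
Then -1 − z = -1 − (z₀ + w) = (-1 − z₀) − w = 8 − w.
f(z) = 1/(8 − w)^2 = (1/(8)^2) · (1 − w/(8))^{−2}.
By the binomial series (1−u)^{−2} = Σ_{n≥0} C(n+1, 1) u^n for |u|<1, with u = w/(8):
  c_n = C(n+1, 1) / (8)^(n+2).
  c_0 = 1/(8)^2 = 1/64.
  c_1 = 2/(8)^3 = 1/256.
  c_2 = 3/(8)^4 = 3/4096.
  c_3 = 4/(8)^5 = 1/8192.
The series is valid for |w/d| < 1, i.e. |z − z₀| < |d|.
Radius of convergence: R = |-1 − z₀| = |8| = 8 (distance from z₀ to the singularity z = -1).

c_0 = 1/64, c_1 = 1/256, c_2 = 3/4096, c_3 = 1/8192; R = 8.


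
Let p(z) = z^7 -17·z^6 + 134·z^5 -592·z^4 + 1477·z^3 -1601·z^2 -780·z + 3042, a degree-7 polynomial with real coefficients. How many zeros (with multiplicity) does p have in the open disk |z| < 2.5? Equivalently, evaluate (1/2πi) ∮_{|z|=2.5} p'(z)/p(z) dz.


The zeros of p are: (3 + 3i), (3 - 3i), (3 + 2i), (3 - 2i), -1, (3 + 2i), (3 - 2i).
Their magnitudes are: 4.243, 4.243, 3.606, 3.606, 1, 3.606, 3.606.
Zeros with |z| < R = 2.5: -1.
Count = 1.
By the argument principle, (1/2πi) ∮_{|z|=R} p'(z)/p(z) dz equals exactly this count.

Number of zeros inside |z| < 2.5: 1.


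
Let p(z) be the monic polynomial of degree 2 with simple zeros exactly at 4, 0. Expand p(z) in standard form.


The polynomial is p(z) = ∏_{α ∈ S} (z − α), where S = {4, 0}.
Expanding the product yields: p(z) = z^2 -4·z.
The resulting polynomial has degree 2 and real coefficients as required.

p(z) = z^2 -4·z.


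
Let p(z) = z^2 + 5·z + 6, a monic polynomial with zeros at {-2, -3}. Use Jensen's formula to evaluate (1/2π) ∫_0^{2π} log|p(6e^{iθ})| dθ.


Zeros: -3, -2; r = 6.
Inside |z| < r: -3, -2. Outside (|z| ≥ r): ∅.
p(0) = 6, so log|p(0)| = log(6) = 1.7918.
Apply Jensen: I(r) = log|p(0)| + Σ_k log(r/|z_k|), summed over zeros inside |z| < r.
  log(r/|z_k|) for z_k = -2: log(6/2) = 1.0986
  log(r/|z_k|) for z_k = -3: log(6/3) = 0.6931
Sum over inside zeros: 1.7918.
I(r) = log|p(0)| + (inside sum) = 1.7918 + 1.7918 = 3.5835.
Closed form (all zeros inside, monic): I(r) = n·log(r) = 2·log(6) = 3.5835. ✓

I(r) ≈ 3.5835.


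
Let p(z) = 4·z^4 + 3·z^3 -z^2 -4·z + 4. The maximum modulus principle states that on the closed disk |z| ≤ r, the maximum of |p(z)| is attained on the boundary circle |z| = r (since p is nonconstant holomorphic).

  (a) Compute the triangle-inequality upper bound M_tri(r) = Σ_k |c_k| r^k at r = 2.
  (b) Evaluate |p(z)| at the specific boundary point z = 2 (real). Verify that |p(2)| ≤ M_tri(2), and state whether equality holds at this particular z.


Coefficients: c_0 = 4, c_1 = -4, c_2 = -1, c_3 = 3, c_4 = 4. Radius r = 2.
Part (a). Triangle bound: M_tri(r) = Σ_k |c_k| r^k
  = |4|·2^0 + |-4|·2^1 + |-1|·2^2 + |3|·2^3 + |4|·2^4
  = 4 + 8 + 4 + 24 + 64 = 104.
This bounds M(r) := max_{|z|=r} |p(z)| from above; equality holds iff all terms c_k z^k can be made to align in phase at a single z on |z|=r.
Part (b). At z = 2 (real, on the circle |z| = r):
  p(2) = (4)·2^0 + (-4)·2^1 + (-1)·2^2 + (3)·2^3 + (4)·2^4 = 80.
  |p(2)| = 80.
Check: |p(2)| = 80 ≤ 104 = M_tri(2). ✓ Equality does not hold at z = 2 (the coefficients have mixed signs, so the terms do not all align in phase there).

M_tri(2) = 104; |p(2)| = 80; equality at z=2: no.


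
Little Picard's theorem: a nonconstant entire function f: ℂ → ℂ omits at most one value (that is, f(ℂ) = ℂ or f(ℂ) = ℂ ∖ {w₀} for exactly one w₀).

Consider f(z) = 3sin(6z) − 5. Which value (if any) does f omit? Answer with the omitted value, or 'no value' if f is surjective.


Little Picard bounds the complement of f(ℂ) to at most one point.
sin is entire and surjective onto ℂ: for every w ∈ ℂ, sin(ζ) = w has a solution ζ ∈ ℂ (e.g., via the complex inverse arcsin). With ζ = 6z this gives z = ζ/(6). Then 3·sin(6z) takes every value in 3·ℂ = ℂ, and adding -5 is a bijection of ℂ. So f is surjective and omits no value. (Note: only on the real line is sin bounded by [−1, 1].)

Omitted value: no value.


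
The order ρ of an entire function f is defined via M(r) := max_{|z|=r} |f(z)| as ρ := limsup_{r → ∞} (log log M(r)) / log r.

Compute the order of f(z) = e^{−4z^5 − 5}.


|e^{−4z^5 − 5}| = e^{Re(-4·z^5) + -5} ≤ e^{4|z|^5 + -5} = e^{4r^5 + -5} on |z| = r, so ρ ≤ 5. Choosing z on |z|=r so that -4·z^5 is real positive (always possible by picking arg z appropriately) gives |f(z)| = e^{4r^5 + -5}, matching the bound. The additive constant -5 does not affect log log M(r) ~ 5·log r. Hence ρ = 5.
Therefore ρ = 5.

Order ρ = 5.


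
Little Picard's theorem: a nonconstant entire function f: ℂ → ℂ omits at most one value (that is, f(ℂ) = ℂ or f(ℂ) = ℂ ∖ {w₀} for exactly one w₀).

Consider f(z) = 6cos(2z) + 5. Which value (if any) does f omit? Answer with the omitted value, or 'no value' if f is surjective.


Little Picard bounds the complement of f(ℂ) to at most one point.
cos is entire and surjective onto ℂ: for every w ∈ ℂ, cos(ζ) = w has a solution ζ ∈ ℂ (e.g., via the complex inverse arccos). With ζ = 2z this gives z = ζ/(2). Then 6·cos(2z) takes every value in 6·ℂ = ℂ, and adding 5 is a bijection of ℂ. So f is surjective and omits no value. (Note: only on the real line is cos bounded by [−1, 1].)

Omitted value: no value.


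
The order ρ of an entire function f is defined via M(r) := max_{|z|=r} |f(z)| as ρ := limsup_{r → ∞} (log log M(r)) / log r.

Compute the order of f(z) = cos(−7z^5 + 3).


Write cos(w) = (e^{iw} ± e^{−iw})/(2 or 2i), so |cos(w)| ≤ e^{|w|}. With w = −7z^5 + 3, |w| ≤ 7r^5 + 3 on |z|=r, giving M(r) ≤ e^{7r^5 + 3} and ρ ≤ 5. For the lower bound, choose z on |z|=r with -7z^5 purely imaginary of modulus 7r^5; then |cos(−7z^5 + 3)| grows like e^{7r^5}/2, so ρ ≥ 5. Hence ρ = 5.
Therefore ρ = 5.

Order ρ = 5.


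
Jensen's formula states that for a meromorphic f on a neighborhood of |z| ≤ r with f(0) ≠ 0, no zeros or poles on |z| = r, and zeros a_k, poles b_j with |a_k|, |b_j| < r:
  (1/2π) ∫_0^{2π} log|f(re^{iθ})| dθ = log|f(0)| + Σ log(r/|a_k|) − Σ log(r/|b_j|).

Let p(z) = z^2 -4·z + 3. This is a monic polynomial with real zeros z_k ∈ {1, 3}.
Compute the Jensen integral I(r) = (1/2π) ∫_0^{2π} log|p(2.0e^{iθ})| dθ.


Zeros: 1, 3; r = 2.0.
Inside |z| < r: 1. Outside (|z| ≥ r): 3.
p(0) = 3, so log|p(0)| = log(3) = 1.0986.
Apply Jensen: I(r) = log|p(0)| + Σ_k log(r/|z_k|), summed over zeros inside |z| < r.
  log(r/|z_k|) for z_k = 1: log(2.0/1) = 0.6931
  Outside zeros (3) contribute nothing to the Jensen sum.
Sum over inside zeros: 0.6931.
I(r) = log|p(0)| + (inside sum) = 1.0986 + 0.6931 = 1.7918.
Note: since some zeros are outside |z| ≤ r, the simplified n·log(r) form does NOT apply — only the inside zeros contribute.

I(r) ≈ 1.7918.


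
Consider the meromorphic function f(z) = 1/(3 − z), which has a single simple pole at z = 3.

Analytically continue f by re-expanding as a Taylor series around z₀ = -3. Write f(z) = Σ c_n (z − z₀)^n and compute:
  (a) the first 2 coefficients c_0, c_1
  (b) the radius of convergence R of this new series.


Let w = z − z₀, so z = z₀ + w.
Then 3 − z = 3 − (z₀ + w) = (3 − z₀) − w = 6 − w.
f(z) = 1/(6 − w) = (1/(6)) · 1/(1 − w/(6)) = Σ_{n≥0} w^n / (6)^(n+1).
So c_n = 1/(6)^(n+1):
  c_0 = 1/(6)^1 = 1/6.
  c_1 = 1/(6)^2 = 1/36.
The series is valid for |w/d| < 1, i.e. |z − z₀| < |d|.
Radius of convergence: R = |3 − z₀| = |6| = 6 (distance from z₀ to the singularity z = 3).

c_0 = 1/6, c_1 = 1/36; R = 6.


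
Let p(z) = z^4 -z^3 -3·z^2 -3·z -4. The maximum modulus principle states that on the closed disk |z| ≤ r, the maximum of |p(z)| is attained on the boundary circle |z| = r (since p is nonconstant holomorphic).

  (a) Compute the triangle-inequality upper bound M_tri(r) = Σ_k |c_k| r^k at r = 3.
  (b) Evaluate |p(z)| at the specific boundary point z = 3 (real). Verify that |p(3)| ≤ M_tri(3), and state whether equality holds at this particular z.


Coefficients: c_0 = -4, c_1 = -3, c_2 = -3, c_3 = -1, c_4 = 1. Radius r = 3.
Part (a). Triangle bound: M_tri(r) = Σ_k |c_k| r^k
  = |-4|·3^0 + |-3|·3^1 + |-3|·3^2 + |-1|·3^3 + |1|·3^4
  = 4 + 9 + 27 + 27 + 81 = 148.
This bounds M(r) := max_{|z|=r} |p(z)| from above; equality holds iff all terms c_k z^k can be made to align in phase at a single z on |z|=r.
Part (b). At z = 3 (real, on the circle |z| = r):
  p(3) = (-4)·3^0 + (-3)·3^1 + (-3)·3^2 + (-1)·3^3 + (1)·3^4 = 14.
  |p(3)| = 14.
Check: |p(3)| = 14 ≤ 148 = M_tri(3). ✓ Equality does not hold at z = 3 (the coefficients have mixed signs, so the terms do not all align in phase there).

M_tri(3) = 148; |p(3)| = 14; equality at z=3: no.


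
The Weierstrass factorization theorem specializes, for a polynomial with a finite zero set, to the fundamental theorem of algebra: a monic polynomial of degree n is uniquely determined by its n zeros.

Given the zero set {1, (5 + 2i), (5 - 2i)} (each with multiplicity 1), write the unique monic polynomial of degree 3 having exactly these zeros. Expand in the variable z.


The polynomial is p(z) = ∏_{α ∈ S} (z − α), where S = {1, (5 + 2i), (5 - 2i)}.
Expanding the product yields: p(z) = z^3 -11·z^2 + 39·z -29.
Note conjugate pairs combine to real quadratics: (z − (5+2i))(z − (5−2i)) = z² − 10z + 29.
The resulting polynomial has degree 3 and real coefficients as required.

p(z) = z^3 -11·z^2 + 39·z -29.


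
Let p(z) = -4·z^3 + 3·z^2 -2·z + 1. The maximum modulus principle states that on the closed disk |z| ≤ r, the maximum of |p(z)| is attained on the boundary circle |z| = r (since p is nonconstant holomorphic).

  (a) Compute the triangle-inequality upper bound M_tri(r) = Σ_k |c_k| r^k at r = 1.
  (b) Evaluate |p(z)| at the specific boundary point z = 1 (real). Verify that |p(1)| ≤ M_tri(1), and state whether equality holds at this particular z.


Coefficients: c_0 = 1, c_1 = -2, c_2 = 3, c_3 = -4. Radius r = 1.
Part (a). Triangle bound: M_tri(r) = Σ_k |c_k| r^k
  = |1|·1^0 + |-2|·1^1 + |3|·1^2 + |-4|·1^3
  = 1 + 2 + 3 + 4 = 10.
This bounds M(r) := max_{|z|=r} |p(z)| from above; equality holds iff all terms c_k z^k can be made to align in phase at a single z on |z|=r.
Part (b). At z = 1 (real, on the circle |z| = r):
  p(1) = (1)·1^0 + (-2)·1^1 + (3)·1^2 + (-4)·1^3 = -2.
  |p(1)| = 2.
Check: |p(1)| = 2 ≤ 10 = M_tri(1). ✓ Equality does not hold at z = 1 (the coefficients have mixed signs, so the terms do not all align in phase there).

M_tri(1) = 10; |p(1)| = 2; equality at z=1: no.


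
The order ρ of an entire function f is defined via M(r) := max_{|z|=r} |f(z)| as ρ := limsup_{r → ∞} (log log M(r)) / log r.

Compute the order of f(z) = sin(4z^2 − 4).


Write sin(w) = (e^{iw} ± e^{−iw})/(2 or 2i), so |sin(w)| ≤ e^{|w|}. With w = 4z^2 − 4, |w| ≤ 4r^2 + 4 on |z|=r, giving M(r) ≤ e^{4r^2 + 4} and ρ ≤ 2. For the lower bound, choose z on |z|=r with 4z^2 purely imaginary of modulus 4r^2; then |sin(4z^2 − 4)| grows like e^{4r^2}/2, so ρ ≥ 2. Hence ρ = 2.
Therefore ρ = 2.

Order ρ = 2.


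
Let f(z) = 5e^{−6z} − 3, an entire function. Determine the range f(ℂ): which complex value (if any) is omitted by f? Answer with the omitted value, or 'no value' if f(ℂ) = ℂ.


Little Picard bounds the complement of f(ℂ) to at most one point.
e^{−6z} is never zero on ℂ, so 5·e^{−6z} takes every value in ℂ ∖ {0}. Adding -3 shifts the range to ℂ ∖ {-3}. Thus f omits exactly the value -3.

Omitted value: -3.


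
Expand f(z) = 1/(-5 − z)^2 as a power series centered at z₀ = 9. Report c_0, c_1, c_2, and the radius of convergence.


Let w = z − z₀, so z = z₀ + w.
Then -5 − z = -5 − (z₀ + w) = (-5 − z₀) − w = -14 − w.
f(z) = 1/(-14 − w)^2 = (1/(-14)^2) · (1 − w/(-14))^{−2}.
By the binomial series (1−u)^{−2} = Σ_{n≥0} C(n+1, 1) u^n for |u|<1, with u = w/(-14):
  c_n = C(n+1, 1) / (-14)^(n+2).
  c_0 = 1/(-14)^2 = 1/196.
  c_1 = 2/(-14)^3 = -1/1372.
  c_2 = 3/(-14)^4 = 3/38416.
The series is valid for |w/d| < 1, i.e. |z − z₀| < |d|.
Radius of convergence: R = |-5 − z₀| = |-14| = 14 (distance from z₀ to the singularity z = -5).

c_0 = 1/196, c_1 = -1/1372, c_2 = 3/38416; R = 14.


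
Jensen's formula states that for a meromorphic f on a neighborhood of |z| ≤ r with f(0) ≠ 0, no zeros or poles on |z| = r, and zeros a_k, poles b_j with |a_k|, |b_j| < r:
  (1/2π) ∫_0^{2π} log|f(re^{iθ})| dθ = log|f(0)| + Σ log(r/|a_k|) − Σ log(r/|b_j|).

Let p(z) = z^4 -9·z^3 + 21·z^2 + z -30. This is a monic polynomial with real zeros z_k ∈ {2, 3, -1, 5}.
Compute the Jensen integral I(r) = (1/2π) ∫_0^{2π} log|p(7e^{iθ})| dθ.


Zeros: -1, 2, 3, 5; r = 7.
Inside |z| < r: -1, 2, 3, 5. Outside (|z| ≥ r): ∅.
p(0) = -30, so log|p(0)| = log(30) = 3.4012.
Apply Jensen: I(r) = log|p(0)| + Σ_k log(r/|z_k|), summed over zeros inside |z| < r.
  log(r/|z_k|) for z_k = 2: log(7/2) = 1.2528
  log(r/|z_k|) for z_k = 3: log(7/3) = 0.8473
  log(r/|z_k|) for z_k = -1: log(7/1) = 1.9459
  log(r/|z_k|) for z_k = 5: log(7/5) = 0.3365
Sum over inside zeros: 4.3824.
I(r) = log|p(0)| + (inside sum) = 3.4012 + 4.3824 = 7.7836.
Closed form (all zeros inside, monic): I(r) = n·log(r) = 4·log(7) = 7.7836. ✓

I(r) ≈ 7.7836.


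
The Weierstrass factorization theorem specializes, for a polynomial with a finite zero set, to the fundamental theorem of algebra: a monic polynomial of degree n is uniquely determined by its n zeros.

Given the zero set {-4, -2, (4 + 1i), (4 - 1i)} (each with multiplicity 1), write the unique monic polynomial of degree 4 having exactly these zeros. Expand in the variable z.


The polynomial is p(z) = ∏_{α ∈ S} (z − α), where S = {-4, -2, (4 + 1i), (4 - 1i)}.
Expanding the product yields: p(z) = z^4 -2·z^3 -23·z^2 + 38·z + 136.
Note conjugate pairs combine to real quadratics: (z − (4+1i))(z − (4−1i)) = z² − 8z + 17.
The resulting polynomial has degree 4 and real coefficients as required.

p(z) = z^4 -2·z^3 -23·z^2 + 38·z + 136.


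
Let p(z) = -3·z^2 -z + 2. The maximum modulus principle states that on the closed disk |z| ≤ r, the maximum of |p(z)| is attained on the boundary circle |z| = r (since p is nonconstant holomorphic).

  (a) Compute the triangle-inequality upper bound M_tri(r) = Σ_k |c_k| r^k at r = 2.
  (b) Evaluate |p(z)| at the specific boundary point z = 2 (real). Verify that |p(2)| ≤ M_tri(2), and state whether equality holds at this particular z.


Coefficients: c_0 = 2, c_1 = -1, c_2 = -3. Radius r = 2.
Part (a). Triangle bound: M_tri(r) = Σ_k |c_k| r^k
  = |2|·2^0 + |-1|·2^1 + |-3|·2^2
  = 2 + 2 + 12 = 16.
This bounds M(r) := max_{|z|=r} |p(z)| from above; equality holds iff all terms c_k z^k can be made to align in phase at a single z on |z|=r.
Part (b). At z = 2 (real, on the circle |z| = r):
  p(2) = (2)·2^0 + (-1)·2^1 + (-3)·2^2 = -12.
  |p(2)| = 12.
Check: |p(2)| = 12 ≤ 16 = M_tri(2). ✓ Equality does not hold at z = 2 (the coefficients have mixed signs, so the terms do not all align in phase there).

M_tri(2) = 16; |p(2)| = 12; equality at z=2: no.


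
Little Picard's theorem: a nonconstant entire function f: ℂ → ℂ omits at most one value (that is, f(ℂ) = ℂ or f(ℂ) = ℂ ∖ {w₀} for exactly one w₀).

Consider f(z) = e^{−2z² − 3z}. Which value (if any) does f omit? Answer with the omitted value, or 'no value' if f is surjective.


Little Picard bounds the complement of f(ℂ) to at most one point.
The exponent g(z) = −2z² − 3z is a nonconstant polynomial, hence surjective onto ℂ. So e^{g(z)} takes every value in {e^w : w ∈ ℂ} = ℂ ∖ {0}. Adding 0 shifts the range to ℂ ∖ {0}. f omits exactly 0.

Omitted value: 0.


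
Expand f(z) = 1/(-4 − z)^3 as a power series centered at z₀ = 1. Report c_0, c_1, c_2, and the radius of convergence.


Let w = z − z₀, so z = z₀ + w.
Then -4 − z = -4 − (z₀ + w) = (-4 − z₀) − w = -5 − w.
f(z) = 1/(-5 − w)^3 = (1/(-5)^3) · (1 − w/(-5))^{−3}.
By the binomial series (1−u)^{−3} = Σ_{n≥0} C(n+2, 2) u^n for |u|<1, with u = w/(-5):
  c_n = C(n+2, 2) / (-5)^(n+3).
  c_0 = 1/(-5)^3 = -1/125.
  c_1 = 3/(-5)^4 = 3/625.
  c_2 = 6/(-5)^5 = -6/3125.
The series is valid for |w/d| < 1, i.e. |z − z₀| < |d|.
Radius of convergence: R = |-4 − z₀| = |-5| = 5 (distance from z₀ to the singularity z = -4).

c_0 = -1/125, c_1 = 3/625, c_2 = -6/3125; R = 5.


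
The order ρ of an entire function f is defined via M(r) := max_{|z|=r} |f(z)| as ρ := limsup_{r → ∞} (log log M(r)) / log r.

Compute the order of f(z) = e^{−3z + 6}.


|e^{−3z + 6}| = e^{Re(-3·z) + 6} ≤ e^{3|z|^1 + 6} = e^{3r^1 + 6} on |z| = r, so ρ ≤ 1. Choosing z on |z|=r so that -3·z is real positive (always possible by picking arg z appropriately) gives |f(z)| = e^{3r^1 + 6}, matching the bound. The additive constant 6 does not affect log log M(r) ~ 1·log r. Hence ρ = 1.
Therefore ρ = 1.

Order ρ = 1.


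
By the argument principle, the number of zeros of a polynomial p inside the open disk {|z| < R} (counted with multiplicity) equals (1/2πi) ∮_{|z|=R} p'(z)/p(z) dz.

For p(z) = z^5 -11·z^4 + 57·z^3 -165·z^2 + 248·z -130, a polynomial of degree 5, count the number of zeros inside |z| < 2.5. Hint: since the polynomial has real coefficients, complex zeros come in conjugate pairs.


The zeros of p are: (2 + 3i), (2 - 3i), (3 + 1i), (3 - 1i), 1.
Their magnitudes are: 3.606, 3.606, 3.162, 3.162, 1.
Zeros with |z| < R = 2.5: 1.
Count = 1.
By the argument principle, (1/2πi) ∮_{|z|=R} p'(z)/p(z) dz equals exactly this count.

Number of zeros inside |z| < 2.5: 1.


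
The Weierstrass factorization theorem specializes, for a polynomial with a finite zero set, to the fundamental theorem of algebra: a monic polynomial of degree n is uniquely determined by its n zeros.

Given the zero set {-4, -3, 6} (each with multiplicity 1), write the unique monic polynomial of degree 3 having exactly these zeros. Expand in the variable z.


The polynomial is p(z) = ∏_{α ∈ S} (z − α), where S = {-4, -3, 6}.
Expanding the product yields: p(z) = z^3 + z^2 -30·z -72.
The resulting polynomial has degree 3 and real coefficients as required.

p(z) = z^3 + z^2 -30·z -72.


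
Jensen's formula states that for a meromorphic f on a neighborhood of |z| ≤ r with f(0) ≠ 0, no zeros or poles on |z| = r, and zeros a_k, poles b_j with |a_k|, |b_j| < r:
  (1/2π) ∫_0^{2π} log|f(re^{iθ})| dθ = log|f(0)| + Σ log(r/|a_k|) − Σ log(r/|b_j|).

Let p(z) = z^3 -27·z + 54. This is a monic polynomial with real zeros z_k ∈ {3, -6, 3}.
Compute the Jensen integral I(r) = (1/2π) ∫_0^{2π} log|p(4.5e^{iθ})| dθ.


Zeros: -6, 3, 3; r = 4.5.
Inside |z| < r: 3, 3. Outside (|z| ≥ r): -6.
p(0) = 54, so log|p(0)| = log(54) = 3.9890.
Apply Jensen: I(r) = log|p(0)| + Σ_k log(r/|z_k|), summed over zeros inside |z| < r.
  log(r/|z_k|) for z_k = 3: log(4.5/3) = 0.4055
  log(r/|z_k|) for z_k = 3: log(4.5/3) = 0.4055
  Outside zeros (-6) contribute nothing to the Jensen sum.
Sum over inside zeros: 0.8109.
I(r) = log|p(0)| + (inside sum) = 3.9890 + 0.8109 = 4.7999.
Note: since some zeros are outside |z| ≤ r, the simplified n·log(r) form does NOT apply — only the inside zeros contribute.

I(r) ≈ 4.7999.
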